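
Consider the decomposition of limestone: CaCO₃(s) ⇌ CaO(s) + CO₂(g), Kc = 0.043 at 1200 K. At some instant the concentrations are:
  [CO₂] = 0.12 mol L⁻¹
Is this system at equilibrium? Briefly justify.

(CaCO₃, CaO are pure solids — omitted from Qc.)
Qc = [CO₂] = 0.12
Qc = 0.12 > Kc = 0.043: net reverse reaction.

no; Q > K, reaction proceeds in reverse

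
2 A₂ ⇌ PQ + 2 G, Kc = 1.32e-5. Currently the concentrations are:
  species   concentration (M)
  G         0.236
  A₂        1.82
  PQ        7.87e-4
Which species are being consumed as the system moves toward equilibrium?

none (at equilibrium)

Qc = [PQ]·[G]² / [A₂]² = (7.87e-4)·(0.236)² / (1.82)² = 1.32e-5
Qc = 1.32e-5 = Kc; the system is at equilibrium.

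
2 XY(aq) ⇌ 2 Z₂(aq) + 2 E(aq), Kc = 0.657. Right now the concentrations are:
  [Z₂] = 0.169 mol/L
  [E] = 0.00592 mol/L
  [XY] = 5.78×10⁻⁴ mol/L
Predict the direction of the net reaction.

Qc = [Z₂]²·[E]² / [XY]² = (0.169)²·(0.00592)² / (5.78×10⁻⁴)² = 3.00
Qc = 3.00 > Kc = 0.657, so the reverse reaction proceeds.

in the reverse direction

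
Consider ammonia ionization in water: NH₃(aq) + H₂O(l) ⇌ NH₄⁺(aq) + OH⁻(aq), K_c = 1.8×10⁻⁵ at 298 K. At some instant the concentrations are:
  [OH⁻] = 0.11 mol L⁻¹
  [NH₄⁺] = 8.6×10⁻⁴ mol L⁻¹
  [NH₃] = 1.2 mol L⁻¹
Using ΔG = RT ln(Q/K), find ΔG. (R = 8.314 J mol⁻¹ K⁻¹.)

ΔG = 3.66 kJ/mol

(H₂O is a pure liquid — omitted from Q_c.)
Q_c = [NH₄⁺]·[OH⁻] / [NH₃] = (8.6×10⁻⁴)·(0.11) / (1.2) = 7.88×10⁻⁵
ΔG = RT ln(Q_c/K_c) = (8.314 J mol⁻¹ K⁻¹)(298 K) × ln(7.88×10⁻⁵/1.8×10⁻⁵)
   = (2.478 kJ/mol)(1.477) = 3.66 kJ/mol
ΔG > 0, so the forward reaction is non-spontaneous (proceeds in reverse).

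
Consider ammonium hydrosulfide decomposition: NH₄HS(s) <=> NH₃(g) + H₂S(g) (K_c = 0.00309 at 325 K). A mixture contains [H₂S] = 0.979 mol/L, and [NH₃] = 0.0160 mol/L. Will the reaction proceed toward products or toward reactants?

reverse (toward reactants)

(NH₄HS is a pure solid — omitted from Q_c.)
Q_c = [NH₃]·[H₂S] = (0.0160)·(0.979) = 0.0157
Q_c = 0.0157 > K_c = 0.00309, so the reverse reaction proceeds.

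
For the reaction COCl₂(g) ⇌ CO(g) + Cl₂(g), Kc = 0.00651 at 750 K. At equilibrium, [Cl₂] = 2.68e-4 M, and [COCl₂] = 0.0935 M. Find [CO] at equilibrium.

[CO] = 2.27 M

At equilibrium, Kc = [CO]·[Cl₂] / [COCl₂] = 0.00651.
([CO])·(2.68e-4) / (0.0935) = 0.00651
[CO] = 2.27 M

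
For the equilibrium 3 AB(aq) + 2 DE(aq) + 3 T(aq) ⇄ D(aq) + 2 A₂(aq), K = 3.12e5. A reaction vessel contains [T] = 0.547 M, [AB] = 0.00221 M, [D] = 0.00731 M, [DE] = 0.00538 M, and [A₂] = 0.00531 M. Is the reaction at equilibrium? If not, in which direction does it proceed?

toward reactants

Q = [D]·[A₂]² / ([AB]³·[DE]²·[T]³) = (0.00731)·(0.00531)² / ((0.00221)³·(0.00538)²·(0.547)³) = 4.03e6
Q = 4.03e6 > K = 3.12e5, so the reverse reaction proceeds.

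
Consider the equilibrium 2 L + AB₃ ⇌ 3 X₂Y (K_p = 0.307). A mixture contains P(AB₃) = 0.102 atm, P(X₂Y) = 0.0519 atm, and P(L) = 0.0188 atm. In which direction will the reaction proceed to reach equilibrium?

Q_p = P(X₂Y)³ / (P(L)²·P(AB₃)) = (0.0519)³ / ((0.0188)²·(0.102)) = 3.88
Q_p = 3.88 > K_p = 0.307, so the reverse reaction proceeds.

in the reverse direction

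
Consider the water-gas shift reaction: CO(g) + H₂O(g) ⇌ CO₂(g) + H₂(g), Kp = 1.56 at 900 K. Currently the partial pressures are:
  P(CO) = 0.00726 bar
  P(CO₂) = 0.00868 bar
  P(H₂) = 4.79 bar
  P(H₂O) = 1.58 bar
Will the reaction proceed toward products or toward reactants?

to the left

Qp = P(CO₂)·P(H₂) / (P(CO)·P(H₂O)) = (0.00868)·(4.79) / ((0.00726)·(1.58)) = 3.62
Qp = 3.62 > Kp = 1.56, so the reverse reaction proceeds.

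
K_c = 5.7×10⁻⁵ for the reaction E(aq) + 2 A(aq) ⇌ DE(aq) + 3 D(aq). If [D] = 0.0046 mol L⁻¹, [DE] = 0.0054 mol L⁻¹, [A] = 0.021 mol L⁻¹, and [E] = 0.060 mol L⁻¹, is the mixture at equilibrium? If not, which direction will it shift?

Q_c = [DE]·[D]³ / ([E]·[A]²) = (0.0054)·(0.0046)³ / ((0.060)·(0.021)²) = 2.0×10⁻⁵
Q_c = 2.0×10⁻⁵ < K_c = 5.7×10⁻⁵: net forward reaction.

no; Q < K, reaction proceeds forward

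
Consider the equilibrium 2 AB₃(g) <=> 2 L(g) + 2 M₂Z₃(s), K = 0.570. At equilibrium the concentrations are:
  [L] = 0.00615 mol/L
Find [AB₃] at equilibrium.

(M₂Z₃ is a pure solid — omitted from K.)
At equilibrium, K = [L]² / [AB₃]² = 0.570.
(0.00615)² / ([AB₃])² = 0.570
[AB₃]² = 6.64×10⁻⁵ ⇒ [AB₃] = 0.00815 mol/L

[AB₃] = 0.00815 mol/L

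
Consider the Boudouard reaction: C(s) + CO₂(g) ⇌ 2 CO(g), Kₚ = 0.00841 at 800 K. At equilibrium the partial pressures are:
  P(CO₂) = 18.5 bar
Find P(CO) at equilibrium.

P(CO) = 0.394 bar

(C is a pure solid — omitted from Kₚ.)
At equilibrium, Kₚ = P(CO)² / P(CO₂) = 0.00841.
(P(CO))² / (18.5) = 0.00841
P(CO)² = 0.156 ⇒ P(CO) = 0.394 bar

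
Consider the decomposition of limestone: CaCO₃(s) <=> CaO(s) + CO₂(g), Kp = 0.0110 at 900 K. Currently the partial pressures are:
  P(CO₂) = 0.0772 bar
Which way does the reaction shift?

in the reverse direction

(CaCO₃, CaO are pure solids — omitted from Qp.)
Qp = P(CO₂) = 0.0772
Qp = 0.0772 > Kp = 0.0110, so the reverse reaction proceeds.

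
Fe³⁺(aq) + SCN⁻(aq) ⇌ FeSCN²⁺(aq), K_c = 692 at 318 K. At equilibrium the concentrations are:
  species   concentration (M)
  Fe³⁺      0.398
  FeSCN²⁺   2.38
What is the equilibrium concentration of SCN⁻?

[SCN⁻] = 0.00864 M

At equilibrium, K_c = [FeSCN²⁺] / ([Fe³⁺]·[SCN⁻]) = 692.
(2.38) / ((0.398)·([SCN⁻])) = 692
[SCN⁻] = 0.00864 M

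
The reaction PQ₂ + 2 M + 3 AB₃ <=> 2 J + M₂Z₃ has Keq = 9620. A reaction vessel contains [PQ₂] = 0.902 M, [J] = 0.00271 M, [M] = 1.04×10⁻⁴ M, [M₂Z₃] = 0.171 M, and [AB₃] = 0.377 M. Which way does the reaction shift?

in the forward direction

Q = [J]²·[M₂Z₃] / ([PQ₂]·[M]²·[AB₃]³) = (0.00271)²·(0.171) / ((0.902)·(1.04×10⁻⁴)²·(0.377)³) = 2400
Q = 2400 < Keq = 9620, so the forward reaction proceeds.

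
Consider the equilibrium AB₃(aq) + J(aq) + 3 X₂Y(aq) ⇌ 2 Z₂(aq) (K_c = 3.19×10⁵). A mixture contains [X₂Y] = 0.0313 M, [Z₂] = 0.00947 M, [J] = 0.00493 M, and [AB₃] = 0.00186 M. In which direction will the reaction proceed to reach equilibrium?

no net change (already at equilibrium)

Q_c = [Z₂]² / ([AB₃]·[J]·[X₂Y]³) = (0.00947)² / ((0.00186)·(0.00493)·(0.0313)³) = 3.19×10⁵
Q_c = 3.19×10⁵ = K_c, so the system is already at equilibrium.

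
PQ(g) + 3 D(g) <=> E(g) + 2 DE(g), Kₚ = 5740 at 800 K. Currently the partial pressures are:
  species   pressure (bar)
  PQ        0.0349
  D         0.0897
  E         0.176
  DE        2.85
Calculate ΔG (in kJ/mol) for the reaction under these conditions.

ΔG = 15.2 kJ/mol

Qₚ = P(E)·P(DE)² / (P(PQ)·P(D)³) = (0.176)·(2.85)² / ((0.0349)·(0.0897)³) = 56800
ΔG = RT ln(Qₚ/Kₚ) = (8.314 J mol⁻¹ K⁻¹)(800 K) × ln(56800/5740)
   = (6.651 kJ/mol)(2.292) = 15.2 kJ/mol
ΔG > 0, so the forward reaction is non-spontaneous (proceeds in reverse).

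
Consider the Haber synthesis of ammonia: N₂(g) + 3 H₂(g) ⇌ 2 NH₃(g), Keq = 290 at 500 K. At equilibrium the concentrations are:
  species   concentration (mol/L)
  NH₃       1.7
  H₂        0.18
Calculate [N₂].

At equilibrium, Keq = [NH₃]² / ([N₂]·[H₂]³) = 290.
(1.7)² / (([N₂])·(0.18)³) = 290
[N₂] = 1.71 = 1.7 mol/L

[N₂] = 1.7 mol/L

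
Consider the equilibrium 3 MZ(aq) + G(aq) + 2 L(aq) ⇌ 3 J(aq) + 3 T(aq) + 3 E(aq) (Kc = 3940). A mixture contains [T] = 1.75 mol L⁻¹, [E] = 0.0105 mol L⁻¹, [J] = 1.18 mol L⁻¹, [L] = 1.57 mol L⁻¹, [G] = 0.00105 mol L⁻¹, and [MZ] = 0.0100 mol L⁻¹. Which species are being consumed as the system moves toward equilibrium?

Qc = [J]³·[T]³·[E]³ / ([MZ]³·[G]·[L]²) = (1.18)³·(1.75)³·(0.0105)³ / ((0.0100)³·(0.00105)·(1.57)²) = 3940
Qc = 3940 = Kc; the system is at equilibrium.

none (at equilibrium)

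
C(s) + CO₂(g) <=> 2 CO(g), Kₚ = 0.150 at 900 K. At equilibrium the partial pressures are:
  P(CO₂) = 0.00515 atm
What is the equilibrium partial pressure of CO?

P(CO) = 0.0278 atm

(C is a pure solid — omitted from Kₚ.)
At equilibrium, Kₚ = P(CO)² / P(CO₂) = 0.150.
(P(CO))² / (0.00515) = 0.150
P(CO)² = 7.72×10⁻⁴ ⇒ P(CO) = 0.0278 atm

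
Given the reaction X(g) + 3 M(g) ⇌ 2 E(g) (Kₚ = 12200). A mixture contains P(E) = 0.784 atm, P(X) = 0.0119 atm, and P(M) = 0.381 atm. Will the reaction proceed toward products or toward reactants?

Qₚ = P(E)² / (P(X)·P(M)³) = (0.784)² / ((0.0119)·(0.381)³) = 934
Qₚ = 934 < Kₚ = 12200, so the forward reaction proceeds.

forward (toward products)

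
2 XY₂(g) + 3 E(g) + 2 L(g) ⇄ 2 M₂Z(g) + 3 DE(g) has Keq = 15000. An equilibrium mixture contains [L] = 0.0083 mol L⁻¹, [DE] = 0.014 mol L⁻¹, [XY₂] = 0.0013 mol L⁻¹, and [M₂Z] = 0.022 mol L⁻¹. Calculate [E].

[E] = 0.091 mol L⁻¹

At equilibrium, Keq = [M₂Z]²·[DE]³ / ([XY₂]²·[E]³·[L]²) = 15000.
(0.022)²·(0.014)³ / ((0.0013)²·([E])³·(0.0083)²) = 15000
[E]³ = 7.60×10⁻⁴ ⇒ [E] = 0.091 mol L⁻¹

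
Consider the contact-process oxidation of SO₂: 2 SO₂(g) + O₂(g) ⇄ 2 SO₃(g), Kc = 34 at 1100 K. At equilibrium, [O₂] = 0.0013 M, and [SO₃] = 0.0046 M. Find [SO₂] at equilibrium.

[SO₂] = 0.022 M

At equilibrium, Kc = [SO₃]² / ([SO₂]²·[O₂]) = 34.
(0.0046)² / (([SO₂])²·(0.0013)) = 34
[SO₂]² = 4.79×10⁻⁴ ⇒ [SO₂] = 0.022 M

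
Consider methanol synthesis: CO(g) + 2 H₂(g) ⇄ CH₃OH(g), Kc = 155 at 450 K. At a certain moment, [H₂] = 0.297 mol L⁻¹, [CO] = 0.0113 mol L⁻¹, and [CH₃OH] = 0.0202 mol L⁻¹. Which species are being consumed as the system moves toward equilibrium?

CO, H₂ (reactants)

Qc = [CH₃OH] / ([CO]·[H₂]²) = (0.0202) / ((0.0113)·(0.297)²) = 20.3
Qc = 20.3 < Kc = 155: net forward reaction.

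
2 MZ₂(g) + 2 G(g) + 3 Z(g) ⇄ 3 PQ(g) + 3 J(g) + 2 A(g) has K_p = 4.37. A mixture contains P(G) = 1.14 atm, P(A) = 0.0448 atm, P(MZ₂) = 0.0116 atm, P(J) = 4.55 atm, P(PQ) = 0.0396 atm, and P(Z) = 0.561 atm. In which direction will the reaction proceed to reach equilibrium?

Q_p = P(PQ)³·P(J)³·P(A)² / (P(MZ₂)²·P(G)²·P(Z)³) = (0.0396)³·(4.55)³·(0.0448)² / ((0.0116)²·(1.14)²·(0.561)³) = 0.380
Q_p = 0.380 < K_p = 4.37, so the forward reaction proceeds.

to the right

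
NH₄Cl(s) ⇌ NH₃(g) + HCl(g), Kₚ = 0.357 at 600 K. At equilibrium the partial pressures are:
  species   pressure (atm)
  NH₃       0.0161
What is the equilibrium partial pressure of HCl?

(NH₄Cl is a pure solid — omitted from Kₚ.)
At equilibrium, Kₚ = P(NH₃)·P(HCl) = 0.357.
(0.0161)·(P(HCl)) = 0.357
P(HCl) = 22.2 atm

P(HCl) = 22.2 atm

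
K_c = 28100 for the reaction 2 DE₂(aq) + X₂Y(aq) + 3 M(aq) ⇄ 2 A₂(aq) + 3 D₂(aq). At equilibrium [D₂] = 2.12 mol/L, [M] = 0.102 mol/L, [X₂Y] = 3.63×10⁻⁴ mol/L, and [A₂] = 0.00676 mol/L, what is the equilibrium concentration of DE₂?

At equilibrium, K_c = [A₂]²·[D₂]³ / ([DE₂]²·[X₂Y]·[M]³) = 28100.
(0.00676)²·(2.12)³ / (([DE₂])²·(3.63×10⁻⁴)·(0.102)³) = 28100
[DE₂]² = 0.0402 ⇒ [DE₂] = 0.201 mol/L

[DE₂] = 0.201 mol/L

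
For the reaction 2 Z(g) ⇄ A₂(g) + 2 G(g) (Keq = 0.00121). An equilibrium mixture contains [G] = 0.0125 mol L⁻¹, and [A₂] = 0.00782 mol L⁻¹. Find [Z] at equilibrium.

At equilibrium, Keq = [A₂]·[G]² / [Z]² = 0.00121.
(0.00782)·(0.0125)² / ([Z])² = 0.00121
[Z]² = 0.00101 ⇒ [Z] = 0.0318 mol L⁻¹

[Z] = 0.0318 mol L⁻¹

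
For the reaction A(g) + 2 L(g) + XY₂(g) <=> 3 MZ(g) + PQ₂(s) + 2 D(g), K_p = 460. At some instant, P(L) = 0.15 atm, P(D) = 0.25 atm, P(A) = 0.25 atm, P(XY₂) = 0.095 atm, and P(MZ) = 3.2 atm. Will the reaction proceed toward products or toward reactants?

(PQ₂ is a pure solid — omitted from Q_p.)
Q_p = P(MZ)³·P(D)² / (P(A)·P(L)²·P(XY₂)) = (3.2)³·(0.25)² / ((0.25)·(0.15)²·(0.095)) = 3800
Q_p = 3800 > K_p = 460, so the reverse reaction proceeds.

reverse (toward reactants)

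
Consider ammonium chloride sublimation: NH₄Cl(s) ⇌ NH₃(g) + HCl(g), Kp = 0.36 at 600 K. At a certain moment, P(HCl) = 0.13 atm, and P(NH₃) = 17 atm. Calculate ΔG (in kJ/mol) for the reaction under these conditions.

ΔG = 9.05 kJ/mol

(NH₄Cl is a pure solid — omitted from Qp.)
Qp = P(NH₃)·P(HCl) = (17)·(0.13) = 2.21
ΔG = RT ln(Qp/Kp) = (8.314 J mol⁻¹ K⁻¹)(600 K) × ln(2.21/0.36)
   = (4.988 kJ/mol)(1.815) = 9.05 kJ/mol
ΔG > 0, so the forward reaction is non-spontaneous (proceeds in reverse).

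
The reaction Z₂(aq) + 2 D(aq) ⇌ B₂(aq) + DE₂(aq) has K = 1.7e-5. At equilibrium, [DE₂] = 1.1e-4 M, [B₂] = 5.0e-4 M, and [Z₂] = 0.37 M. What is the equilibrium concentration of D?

At equilibrium, K = [B₂]·[DE₂] / ([Z₂]·[D]²) = 1.7e-5.
(5.0e-4)·(1.1e-4) / ((0.37)·([D])²) = 1.7e-5
[D]² = 0.00874 ⇒ [D] = 0.094 M

[D] = 0.094 M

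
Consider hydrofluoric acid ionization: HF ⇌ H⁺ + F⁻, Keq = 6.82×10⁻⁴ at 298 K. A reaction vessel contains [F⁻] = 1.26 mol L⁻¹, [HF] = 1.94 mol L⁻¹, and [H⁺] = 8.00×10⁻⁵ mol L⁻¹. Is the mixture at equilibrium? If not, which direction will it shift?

Q = [H⁺]·[F⁻] / [HF] = (8.00×10⁻⁵)·(1.26) / (1.94) = 5.20×10⁻⁵
Q = 5.20×10⁻⁵ < Keq = 6.82×10⁻⁴: net forward reaction.

no; Q < K, reaction proceeds forward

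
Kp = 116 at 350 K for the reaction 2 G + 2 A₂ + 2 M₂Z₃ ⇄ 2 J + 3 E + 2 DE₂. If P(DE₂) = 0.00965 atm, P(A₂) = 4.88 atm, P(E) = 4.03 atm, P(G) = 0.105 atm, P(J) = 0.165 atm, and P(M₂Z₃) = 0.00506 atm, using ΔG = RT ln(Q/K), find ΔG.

Qp = P(J)²·P(E)³·P(DE₂)² / (P(G)²·P(A₂)²·P(M₂Z₃)²) = (0.165)²·(4.03)³·(0.00965)² / ((0.105)²·(4.88)²·(0.00506)²) = 24.7
ΔG = RT ln(Qp/Kp) = (8.314 J mol⁻¹ K⁻¹)(350 K) × ln(24.7/116)
   = (2.910 kJ/mol)(-1.547) = -4.50 kJ/mol
ΔG < 0, so the forward reaction is spontaneous (proceeds forward).

ΔG = -4.50 kJ/mol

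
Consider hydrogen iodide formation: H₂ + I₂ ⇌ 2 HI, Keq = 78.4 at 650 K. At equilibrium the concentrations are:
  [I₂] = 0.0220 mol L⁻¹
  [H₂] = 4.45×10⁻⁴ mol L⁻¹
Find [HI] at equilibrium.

[HI] = 0.0277 mol L⁻¹

At equilibrium, Keq = [HI]² / ([H₂]·[I₂]) = 78.4.
([HI])² / ((4.45×10⁻⁴)·(0.0220)) = 78.4
[HI]² = 7.68×10⁻⁴ ⇒ [HI] = 0.0277 mol L⁻¹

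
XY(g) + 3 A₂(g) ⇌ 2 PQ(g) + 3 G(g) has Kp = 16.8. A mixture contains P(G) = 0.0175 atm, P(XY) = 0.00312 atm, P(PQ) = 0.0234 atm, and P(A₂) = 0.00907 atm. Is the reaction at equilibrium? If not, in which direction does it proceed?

Qp = P(PQ)²·P(G)³ / (P(XY)·P(A₂)³) = (0.0234)²·(0.0175)³ / ((0.00312)·(0.00907)³) = 1.26
Qp = 1.26 < Kp = 16.8, so the forward reaction proceeds.

in the forward direction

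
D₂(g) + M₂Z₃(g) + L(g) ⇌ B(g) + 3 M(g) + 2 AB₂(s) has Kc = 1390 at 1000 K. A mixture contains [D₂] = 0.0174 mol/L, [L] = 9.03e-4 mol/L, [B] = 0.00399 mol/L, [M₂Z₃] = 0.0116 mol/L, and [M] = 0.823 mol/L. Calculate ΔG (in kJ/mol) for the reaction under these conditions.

(AB₂ is a pure solid — omitted from Qc.)
Qc = [B]·[M]³ / ([D₂]·[M₂Z₃]·[L]) = (0.00399)·(0.823)³ / ((0.0174)·(0.0116)·(9.03e-4)) = 12200
ΔG = RT ln(Qc/Kc) = (8.314 J mol⁻¹ K⁻¹)(1000 K) × ln(12200/1390)
   = (8.314 kJ/mol)(2.172) = 18.1 kJ/mol
ΔG > 0, so the forward reaction is non-spontaneous (proceeds in reverse).

ΔG = 18.1 kJ/mol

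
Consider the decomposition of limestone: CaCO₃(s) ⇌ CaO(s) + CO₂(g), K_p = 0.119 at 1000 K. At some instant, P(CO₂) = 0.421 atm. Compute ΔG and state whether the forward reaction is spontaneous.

(CaCO₃, CaO are pure solids — omitted from Q_p.)
Q_p = P(CO₂) = 0.421
ΔG = RT ln(Q_p/K_p) = (8.314 J mol⁻¹ K⁻¹)(1000 K) × ln(0.421/0.119)
   = (8.314 kJ/mol)(1.264) = 10.5 kJ/mol
ΔG > 0, so the forward reaction is non-spontaneous (proceeds in reverse).

ΔG = 10.5 kJ/mol; the forward reaction is non-spontaneous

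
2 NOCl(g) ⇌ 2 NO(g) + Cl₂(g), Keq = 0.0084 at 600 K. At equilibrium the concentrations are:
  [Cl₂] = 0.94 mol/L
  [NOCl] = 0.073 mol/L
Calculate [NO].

[NO] = 0.0069 mol/L

At equilibrium, Keq = [NO]²·[Cl₂] / [NOCl]² = 0.0084.
([NO])²·(0.94) / (0.073)² = 0.0084
[NO]² = 4.76e-5 ⇒ [NO] = 0.0069 mol/L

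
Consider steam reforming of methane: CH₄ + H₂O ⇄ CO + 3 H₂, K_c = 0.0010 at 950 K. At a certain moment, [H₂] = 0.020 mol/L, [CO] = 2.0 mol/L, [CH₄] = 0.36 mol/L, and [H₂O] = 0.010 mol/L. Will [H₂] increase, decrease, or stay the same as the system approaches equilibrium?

Q_c = [CO]·[H₂]³ / ([CH₄]·[H₂O]) = (2.0)·(0.020)³ / ((0.36)·(0.010)) = 0.0044
Q_c = 0.0044 > K_c = 0.0010: net reverse reaction.
H₂ is a product, so it decreases.

decrease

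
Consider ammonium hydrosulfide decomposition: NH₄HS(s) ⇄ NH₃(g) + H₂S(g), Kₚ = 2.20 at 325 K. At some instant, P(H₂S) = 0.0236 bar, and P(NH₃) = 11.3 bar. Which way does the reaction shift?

(NH₄HS is a pure solid — omitted from Qₚ.)
Qₚ = P(NH₃)·P(H₂S) = (11.3)·(0.0236) = 0.267
Qₚ = 0.267 < Kₚ = 2.20, so the forward reaction proceeds.

toward products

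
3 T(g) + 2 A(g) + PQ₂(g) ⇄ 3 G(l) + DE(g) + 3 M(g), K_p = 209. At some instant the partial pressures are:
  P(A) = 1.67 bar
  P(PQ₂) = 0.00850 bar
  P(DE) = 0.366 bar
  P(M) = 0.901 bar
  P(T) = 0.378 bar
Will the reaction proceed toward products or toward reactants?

(G is a pure liquid — omitted from Q_p.)
Q_p = P(DE)·P(M)³ / (P(T)³·P(A)²·P(PQ₂)) = (0.366)·(0.901)³ / ((0.378)³·(1.67)²·(0.00850)) = 209
Q_p = 209 = K_p, so the system is already at equilibrium.

no net change (already at equilibrium)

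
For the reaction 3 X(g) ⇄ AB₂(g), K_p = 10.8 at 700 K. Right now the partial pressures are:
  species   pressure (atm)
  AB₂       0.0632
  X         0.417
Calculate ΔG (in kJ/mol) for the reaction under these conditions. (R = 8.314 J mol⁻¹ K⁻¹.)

Q_p = P(AB₂) / P(X)³ = (0.0632) / (0.417)³ = 0.872
ΔG = RT ln(Q_p/K_p) = (8.314 J mol⁻¹ K⁻¹)(700 K) × ln(0.872/10.8)
   = (5.820 kJ/mol)(-2.517) = -14.6 kJ/mol
ΔG < 0, so the forward reaction is spontaneous (proceeds forward).

ΔG = -14.6 kJ/mol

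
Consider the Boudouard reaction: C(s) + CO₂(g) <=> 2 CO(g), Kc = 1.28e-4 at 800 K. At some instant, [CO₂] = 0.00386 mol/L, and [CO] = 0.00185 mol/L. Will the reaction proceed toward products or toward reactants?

reverse (toward reactants)

(C is a pure solid — omitted from Qc.)
Qc = [CO]² / [CO₂] = (0.00185)² / (0.00386) = 8.87e-4
Qc = 8.87e-4 > Kc = 1.28e-4, so the reverse reaction proceeds.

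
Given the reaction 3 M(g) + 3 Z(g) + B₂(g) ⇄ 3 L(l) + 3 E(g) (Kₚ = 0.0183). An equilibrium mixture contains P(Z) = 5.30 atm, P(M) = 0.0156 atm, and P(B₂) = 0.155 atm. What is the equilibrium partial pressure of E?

P(E) = 0.0117 atm

(L is a pure liquid — omitted from Kₚ.)
At equilibrium, Kₚ = P(E)³ / (P(M)³·P(Z)³·P(B₂)) = 0.0183.
(P(E))³ / ((0.0156)³·(5.30)³·(0.155)) = 0.0183
P(E)³ = 1.60×10⁻⁶ ⇒ P(E) = 0.0117 atm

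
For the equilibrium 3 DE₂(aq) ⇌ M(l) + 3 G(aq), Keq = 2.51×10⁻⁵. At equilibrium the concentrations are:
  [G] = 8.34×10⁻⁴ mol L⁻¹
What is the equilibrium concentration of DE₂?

(M is a pure liquid — omitted from Keq.)
At equilibrium, Keq = [G]³ / [DE₂]³ = 2.51×10⁻⁵.
(8.34×10⁻⁴)³ / ([DE₂])³ = 2.51×10⁻⁵
[DE₂]³ = 2.31×10⁻⁵ ⇒ [DE₂] = 0.0285 mol L⁻¹

[DE₂] = 0.0285 mol L⁻¹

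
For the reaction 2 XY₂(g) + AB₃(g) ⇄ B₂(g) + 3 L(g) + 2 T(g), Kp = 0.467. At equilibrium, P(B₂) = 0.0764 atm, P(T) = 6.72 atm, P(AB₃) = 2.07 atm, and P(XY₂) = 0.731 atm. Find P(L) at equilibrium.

At equilibrium, Kp = P(B₂)·P(L)³·P(T)² / (P(XY₂)²·P(AB₃)) = 0.467.
(0.0764)·(P(L))³·(6.72)² / ((0.731)²·(2.07)) = 0.467
P(L)³ = 0.150 ⇒ P(L) = 0.531 atm

P(L) = 0.531 atm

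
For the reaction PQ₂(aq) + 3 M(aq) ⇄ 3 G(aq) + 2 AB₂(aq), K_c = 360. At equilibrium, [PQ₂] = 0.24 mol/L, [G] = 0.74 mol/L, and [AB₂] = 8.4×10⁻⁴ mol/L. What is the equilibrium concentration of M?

[M] = 0.0015 mol/L

At equilibrium, K_c = [G]³·[AB₂]² / ([PQ₂]·[M]³) = 360.
(0.74)³·(8.4×10⁻⁴)² / ((0.24)·([M])³) = 360
[M]³ = 3.31×10⁻⁹ ⇒ [M] = 0.0015 mol/L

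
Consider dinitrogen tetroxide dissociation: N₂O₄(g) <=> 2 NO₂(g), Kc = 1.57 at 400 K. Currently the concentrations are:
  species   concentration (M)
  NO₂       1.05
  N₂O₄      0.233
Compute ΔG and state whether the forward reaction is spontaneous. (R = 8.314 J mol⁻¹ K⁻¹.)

ΔG = 3.67 kJ/mol; the forward reaction is non-spontaneous

Qc = [NO₂]² / [N₂O₄] = (1.05)² / (0.233) = 4.73
ΔG = RT ln(Qc/Kc) = (8.314 J mol⁻¹ K⁻¹)(400 K) × ln(4.73/1.57)
   = (3.326 kJ/mol)(1.103) = 3.67 kJ/mol
ΔG > 0, so the forward reaction is non-spontaneous (proceeds in reverse).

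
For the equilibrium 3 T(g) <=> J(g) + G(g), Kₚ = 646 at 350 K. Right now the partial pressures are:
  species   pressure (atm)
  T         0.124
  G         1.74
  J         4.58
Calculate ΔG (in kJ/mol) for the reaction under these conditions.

Qₚ = P(J)·P(G) / P(T)³ = (4.58)·(1.74) / (0.124)³ = 4180
ΔG = RT ln(Qₚ/Kₚ) = (8.314 J mol⁻¹ K⁻¹)(350 K) × ln(4180/646)
   = (2.910 kJ/mol)(1.867) = 5.43 kJ/mol
ΔG > 0, so the forward reaction is non-spontaneous (proceeds in reverse).

ΔG = 5.43 kJ/mol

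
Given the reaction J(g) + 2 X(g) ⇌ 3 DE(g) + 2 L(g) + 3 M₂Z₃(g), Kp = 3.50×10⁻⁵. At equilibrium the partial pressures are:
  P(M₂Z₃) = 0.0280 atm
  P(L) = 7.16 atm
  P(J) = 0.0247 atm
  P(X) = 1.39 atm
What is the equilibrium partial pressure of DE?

P(DE) = 0.114 atm

At equilibrium, Kp = P(DE)³·P(L)²·P(M₂Z₃)³ / (P(J)·P(X)²) = 3.50×10⁻⁵.
(P(DE))³·(7.16)²·(0.0280)³ / ((0.0247)·(1.39)²) = 3.50×10⁻⁵
P(DE)³ = 0.00148 ⇒ P(DE) = 0.114 atm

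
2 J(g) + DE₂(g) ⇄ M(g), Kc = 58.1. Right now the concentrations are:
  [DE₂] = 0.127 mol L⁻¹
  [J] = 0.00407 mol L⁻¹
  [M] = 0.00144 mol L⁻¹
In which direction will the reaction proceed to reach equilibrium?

Qc = [M] / ([J]²·[DE₂]) = (0.00144) / ((0.00407)²·(0.127)) = 684
Qc = 684 > Kc = 58.1, so the reverse reaction proceeds.

to the left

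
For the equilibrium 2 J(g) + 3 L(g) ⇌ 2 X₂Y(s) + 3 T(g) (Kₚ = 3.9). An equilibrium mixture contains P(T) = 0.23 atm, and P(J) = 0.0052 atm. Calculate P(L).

(X₂Y is a pure solid — omitted from Kₚ.)
At equilibrium, Kₚ = P(T)³ / (P(J)²·P(L)³) = 3.9.
(0.23)³ / ((0.0052)²·(P(L))³) = 3.9
P(L)³ = 115 ⇒ P(L) = 4.9 atm

P(L) = 4.9 atm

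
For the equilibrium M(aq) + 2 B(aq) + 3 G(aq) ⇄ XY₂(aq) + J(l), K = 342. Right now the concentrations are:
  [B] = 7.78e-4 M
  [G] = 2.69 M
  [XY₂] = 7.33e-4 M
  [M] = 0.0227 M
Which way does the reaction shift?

in the reverse direction

(J is a pure liquid — omitted from Q.)
Q = [XY₂] / ([M]·[B]²·[G]³) = (7.33e-4) / ((0.0227)·(7.78e-4)²·(2.69)³) = 2740
Q = 2740 > K = 342, so the reverse reaction proceeds.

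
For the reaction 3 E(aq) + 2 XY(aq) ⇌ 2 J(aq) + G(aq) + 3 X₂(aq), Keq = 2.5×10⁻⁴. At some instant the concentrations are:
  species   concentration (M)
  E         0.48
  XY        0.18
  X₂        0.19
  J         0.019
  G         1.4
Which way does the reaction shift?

reverse (toward reactants)

Q = [J]²·[G]·[X₂]³ / ([E]³·[XY]²) = (0.019)²·(1.4)·(0.19)³ / ((0.48)³·(0.18)²) = 9.7×10⁻⁴
Q = 9.7×10⁻⁴ > Keq = 2.5×10⁻⁴, so the reverse reaction proceeds.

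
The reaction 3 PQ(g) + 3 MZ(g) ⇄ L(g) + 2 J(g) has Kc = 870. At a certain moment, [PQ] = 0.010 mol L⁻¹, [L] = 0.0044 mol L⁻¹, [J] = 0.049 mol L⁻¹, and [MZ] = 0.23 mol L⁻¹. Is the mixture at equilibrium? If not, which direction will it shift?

yes, at equilibrium

Qc = [L]·[J]² / ([PQ]³·[MZ]³) = (0.0044)·(0.049)² / ((0.010)³·(0.23)³) = 870
Qc = 870 = Kc; the system is at equilibrium.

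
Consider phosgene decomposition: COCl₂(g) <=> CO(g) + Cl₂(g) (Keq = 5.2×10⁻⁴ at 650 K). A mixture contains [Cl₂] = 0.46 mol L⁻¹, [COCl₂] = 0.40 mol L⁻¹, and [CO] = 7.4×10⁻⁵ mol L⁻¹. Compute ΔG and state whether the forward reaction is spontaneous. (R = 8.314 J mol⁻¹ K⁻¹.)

Q = [CO]·[Cl₂] / [COCl₂] = (7.4×10⁻⁵)·(0.46) / (0.40) = 8.51×10⁻⁵
ΔG = RT ln(Q/Keq) = (8.314 J mol⁻¹ K⁻¹)(650 K) × ln(8.51×10⁻⁵/5.2×10⁻⁴)
   = (5.404 kJ/mol)(-1.810) = -9.78 kJ/mol
ΔG < 0, so the forward reaction is spontaneous (proceeds forward).

ΔG = -9.78 kJ/mol; the forward reaction is spontaneous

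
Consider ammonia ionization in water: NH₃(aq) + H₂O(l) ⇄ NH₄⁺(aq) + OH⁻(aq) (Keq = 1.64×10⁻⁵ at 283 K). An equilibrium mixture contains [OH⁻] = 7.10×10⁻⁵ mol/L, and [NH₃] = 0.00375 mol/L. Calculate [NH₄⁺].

(H₂O is a pure liquid — omitted from Keq.)
At equilibrium, Keq = [NH₄⁺]·[OH⁻] / [NH₃] = 1.64×10⁻⁵.
([NH₄⁺])·(7.10×10⁻⁵) / (0.00375) = 1.64×10⁻⁵
[NH₄⁺] = 8.66×10⁻⁴ mol/L

[NH₄⁺] = 8.66×10⁻⁴ mol/L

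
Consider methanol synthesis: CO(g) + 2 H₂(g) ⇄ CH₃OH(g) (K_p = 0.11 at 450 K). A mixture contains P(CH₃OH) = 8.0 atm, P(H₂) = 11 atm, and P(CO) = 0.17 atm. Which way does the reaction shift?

reverse (toward reactants)

Q_p = P(CH₃OH) / (P(CO)·P(H₂)²) = (8.0) / ((0.17)·(11)²) = 0.39
Q_p = 0.39 > K_p = 0.11, so the reverse reaction proceeds.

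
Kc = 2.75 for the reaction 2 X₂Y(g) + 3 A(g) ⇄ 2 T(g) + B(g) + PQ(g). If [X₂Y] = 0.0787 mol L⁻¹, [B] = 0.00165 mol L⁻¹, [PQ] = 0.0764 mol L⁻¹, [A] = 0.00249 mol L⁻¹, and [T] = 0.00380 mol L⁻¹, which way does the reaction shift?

Qc = [T]²·[B]·[PQ] / ([X₂Y]²·[A]³) = (0.00380)²·(0.00165)·(0.0764) / ((0.0787)²·(0.00249)³) = 19.0
Qc = 19.0 > Kc = 2.75, so the reverse reaction proceeds.

toward reactants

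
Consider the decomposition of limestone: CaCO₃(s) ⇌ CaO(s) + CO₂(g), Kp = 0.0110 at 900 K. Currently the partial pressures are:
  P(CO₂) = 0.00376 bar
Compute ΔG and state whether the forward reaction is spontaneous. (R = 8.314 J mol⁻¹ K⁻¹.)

ΔG = -8.03 kJ/mol; the forward reaction is spontaneous

(CaCO₃, CaO are pure solids — omitted from Qp.)
Qp = P(CO₂) = 0.00376
ΔG = RT ln(Qp/Kp) = (8.314 J mol⁻¹ K⁻¹)(900 K) × ln(0.00376/0.0110)
   = (7.483 kJ/mol)(-1.073) = -8.03 kJ/mol
ΔG < 0, so the forward reaction is spontaneous (proceeds forward).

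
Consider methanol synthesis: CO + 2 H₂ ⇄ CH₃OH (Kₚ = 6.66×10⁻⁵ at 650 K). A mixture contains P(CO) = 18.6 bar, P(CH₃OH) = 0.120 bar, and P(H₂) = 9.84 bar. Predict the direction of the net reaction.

Qₚ = P(CH₃OH) / (P(CO)·P(H₂)²) = (0.120) / ((18.6)·(9.84)²) = 6.66×10⁻⁵
Qₚ = 6.66×10⁻⁵ = Kₚ, so the system is already at equilibrium.

at equilibrium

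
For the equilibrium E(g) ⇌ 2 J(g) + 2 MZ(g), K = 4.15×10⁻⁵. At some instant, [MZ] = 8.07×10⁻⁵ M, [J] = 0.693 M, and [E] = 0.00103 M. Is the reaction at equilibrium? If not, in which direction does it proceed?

Q = [J]²·[MZ]² / [E] = (0.693)²·(8.07×10⁻⁵)² / (0.00103) = 3.04×10⁻⁶
Q = 3.04×10⁻⁶ < K = 4.15×10⁻⁵, so the forward reaction proceeds.

forward (toward products)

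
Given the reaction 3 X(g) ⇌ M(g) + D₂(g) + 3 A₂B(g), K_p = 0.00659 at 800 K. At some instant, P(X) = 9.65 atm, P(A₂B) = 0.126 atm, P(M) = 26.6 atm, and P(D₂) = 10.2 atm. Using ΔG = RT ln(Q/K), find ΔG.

Q_p = P(M)·P(D₂)·P(A₂B)³ / P(X)³ = (26.6)·(10.2)·(0.126)³ / (9.65)³ = 6.04×10⁻⁴
ΔG = RT ln(Q_p/K_p) = (8.314 J mol⁻¹ K⁻¹)(800 K) × ln(6.04×10⁻⁴/0.00659)
   = (6.651 kJ/mol)(-2.390) = -15.9 kJ/mol
ΔG < 0, so the forward reaction is spontaneous (proceeds forward).

ΔG = -15.9 kJ/mol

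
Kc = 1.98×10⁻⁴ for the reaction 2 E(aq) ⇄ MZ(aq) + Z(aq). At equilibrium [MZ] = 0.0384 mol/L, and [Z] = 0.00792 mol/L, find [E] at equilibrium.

At equilibrium, Kc = [MZ]·[Z] / [E]² = 1.98×10⁻⁴.
(0.0384)·(0.00792) / ([E])² = 1.98×10⁻⁴
[E]² = 1.54 ⇒ [E] = 1.24 mol/L

[E] = 1.24 mol/L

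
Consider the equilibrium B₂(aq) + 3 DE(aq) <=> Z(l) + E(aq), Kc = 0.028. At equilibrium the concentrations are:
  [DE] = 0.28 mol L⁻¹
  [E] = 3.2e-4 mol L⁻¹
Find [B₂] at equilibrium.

[B₂] = 0.52 mol L⁻¹

(Z is a pure liquid — omitted from Kc.)
At equilibrium, Kc = [E] / ([B₂]·[DE]³) = 0.028.
(3.2e-4) / (([B₂])·(0.28)³) = 0.028
[B₂] = 0.521 = 0.52 mol L⁻¹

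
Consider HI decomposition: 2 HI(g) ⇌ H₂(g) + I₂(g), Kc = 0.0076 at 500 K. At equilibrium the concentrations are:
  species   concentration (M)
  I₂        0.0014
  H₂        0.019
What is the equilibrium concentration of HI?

[HI] = 0.059 M

At equilibrium, Kc = [H₂]·[I₂] / [HI]² = 0.0076.
(0.019)·(0.0014) / ([HI])² = 0.0076
[HI]² = 0.00350 ⇒ [HI] = 0.059 M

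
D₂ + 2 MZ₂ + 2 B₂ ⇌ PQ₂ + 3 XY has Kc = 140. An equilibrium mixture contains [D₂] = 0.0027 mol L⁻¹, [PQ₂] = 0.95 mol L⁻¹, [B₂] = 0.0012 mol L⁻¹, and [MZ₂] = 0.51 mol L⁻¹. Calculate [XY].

At equilibrium, Kc = [PQ₂]·[XY]³ / ([D₂]·[MZ₂]²·[B₂]²) = 140.
(0.95)·([XY])³ / ((0.0027)·(0.51)²·(0.0012)²) = 140
[XY]³ = 1.49e-7 ⇒ [XY] = 0.0053 mol L⁻¹

[XY] = 0.0053 mol L⁻¹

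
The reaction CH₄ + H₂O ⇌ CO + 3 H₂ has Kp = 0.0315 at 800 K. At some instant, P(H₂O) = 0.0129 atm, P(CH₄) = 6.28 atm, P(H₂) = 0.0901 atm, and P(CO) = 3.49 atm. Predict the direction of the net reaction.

Qp = P(CO)·P(H₂)³ / (P(CH₄)·P(H₂O)) = (3.49)·(0.0901)³ / ((6.28)·(0.0129)) = 0.0315
Qp = 0.0315 = Kp, so the system is already at equilibrium.

no net change (already at equilibrium)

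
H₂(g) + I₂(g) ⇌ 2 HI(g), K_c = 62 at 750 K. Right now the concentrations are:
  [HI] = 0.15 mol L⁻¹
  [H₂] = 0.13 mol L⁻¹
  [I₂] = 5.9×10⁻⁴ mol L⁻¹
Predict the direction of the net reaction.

reverse (toward reactants)

Q_c = [HI]² / ([H₂]·[I₂]) = (0.15)² / ((0.13)·(5.9×10⁻⁴)) = 290
Q_c = 290 > K_c = 62, so the reverse reaction proceeds.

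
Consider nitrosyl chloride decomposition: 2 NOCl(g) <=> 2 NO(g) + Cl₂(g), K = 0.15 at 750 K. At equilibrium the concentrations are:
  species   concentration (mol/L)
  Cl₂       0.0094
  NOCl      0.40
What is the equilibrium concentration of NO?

[NO] = 1.6 mol/L

At equilibrium, K = [NO]²·[Cl₂] / [NOCl]² = 0.15.
([NO])²·(0.0094) / (0.40)² = 0.15
[NO]² = 2.55 ⇒ [NO] = 1.6 mol/L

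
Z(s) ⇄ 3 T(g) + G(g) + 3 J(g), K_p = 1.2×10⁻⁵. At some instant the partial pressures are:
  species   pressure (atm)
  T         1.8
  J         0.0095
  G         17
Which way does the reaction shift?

to the left

(Z is a pure solid — omitted from Q_p.)
Q_p = P(T)³·P(G)·P(J)³ = (1.8)³·(17)·(0.0095)³ = 8.5×10⁻⁵
Q_p = 8.5×10⁻⁵ > K_p = 1.2×10⁻⁵, so the reverse reaction proceeds.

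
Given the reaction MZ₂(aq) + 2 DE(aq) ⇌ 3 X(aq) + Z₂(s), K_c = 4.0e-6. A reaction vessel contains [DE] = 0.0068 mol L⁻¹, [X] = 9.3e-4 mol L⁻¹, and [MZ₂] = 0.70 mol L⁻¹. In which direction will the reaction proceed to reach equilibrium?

in the reverse direction

(Z₂ is a pure solid — omitted from Q_c.)
Q_c = [X]³ / ([MZ₂]·[DE]²) = (9.3e-4)³ / ((0.70)·(0.0068)²) = 2.5e-5
Q_c = 2.5e-5 > K_c = 4.0e-6, so the reverse reaction proceeds.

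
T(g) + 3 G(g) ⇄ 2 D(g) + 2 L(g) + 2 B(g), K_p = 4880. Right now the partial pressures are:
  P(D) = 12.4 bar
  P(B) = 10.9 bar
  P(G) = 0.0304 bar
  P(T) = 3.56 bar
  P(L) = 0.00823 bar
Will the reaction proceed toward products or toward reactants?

Q_p = P(D)²·P(L)²·P(B)² / (P(T)·P(G)³) = (12.4)²·(0.00823)²·(10.9)² / ((3.56)·(0.0304)³) = 12400
Q_p = 12400 > K_p = 4880, so the reverse reaction proceeds.

to the left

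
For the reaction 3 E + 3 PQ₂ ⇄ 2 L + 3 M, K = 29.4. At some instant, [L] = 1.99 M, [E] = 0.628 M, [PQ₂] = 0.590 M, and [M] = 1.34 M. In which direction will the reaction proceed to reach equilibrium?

toward reactants

Q = [L]²·[M]³ / ([E]³·[PQ₂]³) = (1.99)²·(1.34)³ / ((0.628)³·(0.590)³) = 187
Q = 187 > K = 29.4, so the reverse reaction proceeds.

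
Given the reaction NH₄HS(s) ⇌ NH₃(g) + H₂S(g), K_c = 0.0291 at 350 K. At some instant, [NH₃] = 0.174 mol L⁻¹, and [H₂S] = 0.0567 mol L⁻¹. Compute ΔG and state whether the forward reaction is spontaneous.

ΔG = -3.15 kJ/mol; the forward reaction is spontaneous

(NH₄HS is a pure solid — omitted from Q_c.)
Q_c = [NH₃]·[H₂S] = (0.174)·(0.0567) = 0.00987
ΔG = RT ln(Q_c/K_c) = (8.314 J mol⁻¹ K⁻¹)(350 K) × ln(0.00987/0.0291)
   = (2.910 kJ/mol)(-1.081) = -3.15 kJ/mol
ΔG < 0, so the forward reaction is spontaneous (proceeds forward).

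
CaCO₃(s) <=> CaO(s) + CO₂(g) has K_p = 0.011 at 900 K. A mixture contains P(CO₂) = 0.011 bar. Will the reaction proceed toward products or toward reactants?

(CaCO₃, CaO are pure solids — omitted from Q_p.)
Q_p = P(CO₂) = 0.011
Q_p = 0.011 = K_p, so the system is already at equilibrium.

at equilibrium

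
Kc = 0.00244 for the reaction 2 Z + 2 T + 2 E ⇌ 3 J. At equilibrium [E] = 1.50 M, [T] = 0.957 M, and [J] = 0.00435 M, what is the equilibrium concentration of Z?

[Z] = 0.00405 M

At equilibrium, Kc = [J]³ / ([Z]²·[T]²·[E]²) = 0.00244.
(0.00435)³ / (([Z])²·(0.957)²·(1.50)²) = 0.00244
[Z]² = 1.64×10⁻⁵ ⇒ [Z] = 0.00405 M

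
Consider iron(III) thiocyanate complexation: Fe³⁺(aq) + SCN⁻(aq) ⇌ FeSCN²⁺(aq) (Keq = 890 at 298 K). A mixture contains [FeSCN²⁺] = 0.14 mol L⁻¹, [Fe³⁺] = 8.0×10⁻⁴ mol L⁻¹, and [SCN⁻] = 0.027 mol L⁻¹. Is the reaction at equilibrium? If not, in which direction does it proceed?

in the reverse direction

Q = [FeSCN²⁺] / ([Fe³⁺]·[SCN⁻]) = (0.14) / ((8.0×10⁻⁴)·(0.027)) = 6500
Q = 6500 > Keq = 890, so the reverse reaction proceeds.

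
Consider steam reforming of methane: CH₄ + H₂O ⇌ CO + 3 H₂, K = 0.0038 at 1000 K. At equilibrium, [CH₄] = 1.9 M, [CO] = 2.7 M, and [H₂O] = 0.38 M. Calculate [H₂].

At equilibrium, K = [CO]·[H₂]³ / ([CH₄]·[H₂O]) = 0.0038.
(2.7)·([H₂])³ / ((1.9)·(0.38)) = 0.0038
[H₂]³ = 0.00102 ⇒ [H₂] = 0.10 M

[H₂] = 0.10 M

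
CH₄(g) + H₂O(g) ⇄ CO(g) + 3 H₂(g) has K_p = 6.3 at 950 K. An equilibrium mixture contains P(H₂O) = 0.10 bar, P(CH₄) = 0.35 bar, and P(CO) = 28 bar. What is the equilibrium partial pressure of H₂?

At equilibrium, K_p = P(CO)·P(H₂)³ / (P(CH₄)·P(H₂O)) = 6.3.
(28)·(P(H₂))³ / ((0.35)·(0.10)) = 6.3
P(H₂)³ = 0.00788 ⇒ P(H₂) = 0.20 bar

P(H₂) = 0.20 bar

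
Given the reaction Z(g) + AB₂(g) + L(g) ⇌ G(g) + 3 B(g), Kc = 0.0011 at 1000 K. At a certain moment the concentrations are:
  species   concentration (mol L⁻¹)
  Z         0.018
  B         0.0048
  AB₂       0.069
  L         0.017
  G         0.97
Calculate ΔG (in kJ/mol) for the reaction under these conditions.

ΔG = 12.7 kJ/mol

Qc = [G]·[B]³ / ([Z]·[AB₂]·[L]) = (0.97)·(0.0048)³ / ((0.018)·(0.069)·(0.017)) = 0.00508
ΔG = RT ln(Qc/Kc) = (8.314 J mol⁻¹ K⁻¹)(1000 K) × ln(0.00508/0.0011)
   = (8.314 kJ/mol)(1.530) = 12.7 kJ/mol
ΔG > 0, so the forward reaction is non-spontaneous (proceeds in reverse).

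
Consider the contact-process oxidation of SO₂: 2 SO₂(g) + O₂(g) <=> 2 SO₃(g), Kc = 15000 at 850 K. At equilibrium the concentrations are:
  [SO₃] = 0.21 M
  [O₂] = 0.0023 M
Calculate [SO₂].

At equilibrium, Kc = [SO₃]² / ([SO₂]²·[O₂]) = 15000.
(0.21)² / (([SO₂])²·(0.0023)) = 15000
[SO₂]² = 0.00128 ⇒ [SO₂] = 0.036 M

[SO₂] = 0.036 M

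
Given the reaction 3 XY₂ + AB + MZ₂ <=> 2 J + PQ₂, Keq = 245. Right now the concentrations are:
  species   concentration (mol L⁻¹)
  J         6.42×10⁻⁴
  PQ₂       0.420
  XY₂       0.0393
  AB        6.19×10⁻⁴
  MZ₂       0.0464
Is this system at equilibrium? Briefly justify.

no; Q < K, reaction proceeds forward

Q = [J]²·[PQ₂] / ([XY₂]³·[AB]·[MZ₂]) = (6.42×10⁻⁴)²·(0.420) / ((0.0393)³·(6.19×10⁻⁴)·(0.0464)) = 99.3
Q = 99.3 < Keq = 245: net forward reaction.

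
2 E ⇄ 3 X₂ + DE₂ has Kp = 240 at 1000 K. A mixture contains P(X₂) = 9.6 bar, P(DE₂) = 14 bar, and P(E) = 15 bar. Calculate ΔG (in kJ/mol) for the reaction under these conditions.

ΔG = -12.2 kJ/mol

Qp = P(X₂)³·P(DE₂) / P(E)² = (9.6)³·(14) / (15)² = 55.1
ΔG = RT ln(Qp/Kp) = (8.314 J mol⁻¹ K⁻¹)(1000 K) × ln(55.1/240)
   = (8.314 kJ/mol)(-1.471) = -12.2 kJ/mol
ΔG < 0, so the forward reaction is spontaneous (proceeds forward).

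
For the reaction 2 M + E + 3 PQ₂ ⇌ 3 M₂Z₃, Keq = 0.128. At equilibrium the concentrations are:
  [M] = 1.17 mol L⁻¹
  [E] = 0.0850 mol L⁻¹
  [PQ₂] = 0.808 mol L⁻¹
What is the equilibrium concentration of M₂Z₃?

[M₂Z₃] = 0.199 mol L⁻¹

At equilibrium, Keq = [M₂Z₃]³ / ([M]²·[E]·[PQ₂]³) = 0.128.
([M₂Z₃])³ / ((1.17)²·(0.0850)·(0.808)³) = 0.128
[M₂Z₃]³ = 0.00786 ⇒ [M₂Z₃] = 0.199 mol L⁻¹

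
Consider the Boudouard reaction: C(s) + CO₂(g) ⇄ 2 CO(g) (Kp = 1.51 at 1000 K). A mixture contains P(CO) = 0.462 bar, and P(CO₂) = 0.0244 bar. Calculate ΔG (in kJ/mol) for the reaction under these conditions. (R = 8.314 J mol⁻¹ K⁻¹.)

ΔG = 14.6 kJ/mol

(C is a pure solid — omitted from Qp.)
Qp = P(CO)² / P(CO₂) = (0.462)² / (0.0244) = 8.75
ΔG = RT ln(Qp/Kp) = (8.314 J mol⁻¹ K⁻¹)(1000 K) × ln(8.75/1.51)
   = (8.314 kJ/mol)(1.757) = 14.6 kJ/mol
ΔG > 0, so the forward reaction is non-spontaneous (proceeds in reverse).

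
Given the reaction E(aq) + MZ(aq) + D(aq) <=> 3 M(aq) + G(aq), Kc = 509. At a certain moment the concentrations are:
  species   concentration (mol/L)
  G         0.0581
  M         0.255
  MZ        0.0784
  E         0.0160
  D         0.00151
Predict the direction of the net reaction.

no net change (already at equilibrium)

Qc = [M]³·[G] / ([E]·[MZ]·[D]) = (0.255)³·(0.0581) / ((0.0160)·(0.0784)·(0.00151)) = 509
Qc = 509 = Kc, so the system is already at equilibrium.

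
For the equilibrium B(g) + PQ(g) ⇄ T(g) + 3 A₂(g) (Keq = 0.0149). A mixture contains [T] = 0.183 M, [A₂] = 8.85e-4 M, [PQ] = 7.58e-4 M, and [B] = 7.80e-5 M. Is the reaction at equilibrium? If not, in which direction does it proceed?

toward products

Q = [T]·[A₂]³ / ([B]·[PQ]) = (0.183)·(8.85e-4)³ / ((7.80e-5)·(7.58e-4)) = 0.00215
Q = 0.00215 < Keq = 0.0149, so the forward reaction proceeds.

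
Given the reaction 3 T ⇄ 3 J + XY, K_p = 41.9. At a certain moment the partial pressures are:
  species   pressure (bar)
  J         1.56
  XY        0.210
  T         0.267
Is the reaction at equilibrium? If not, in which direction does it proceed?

no net change (already at equilibrium)

Q_p = P(J)³·P(XY) / P(T)³ = (1.56)³·(0.210) / (0.267)³ = 41.9
Q_p = 41.9 = K_p, so the system is already at equilibrium.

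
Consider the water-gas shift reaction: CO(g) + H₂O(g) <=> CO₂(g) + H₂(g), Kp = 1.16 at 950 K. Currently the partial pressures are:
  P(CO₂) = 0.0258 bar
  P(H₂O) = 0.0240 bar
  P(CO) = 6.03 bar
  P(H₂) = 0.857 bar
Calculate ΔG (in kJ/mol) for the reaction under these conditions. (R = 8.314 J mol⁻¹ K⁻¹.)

Qp = P(CO₂)·P(H₂) / (P(CO)·P(H₂O)) = (0.0258)·(0.857) / ((6.03)·(0.0240)) = 0.153
ΔG = RT ln(Qp/Kp) = (8.314 J mol⁻¹ K⁻¹)(950 K) × ln(0.153/1.16)
   = (7.898 kJ/mol)(-2.026) = -16.0 kJ/mol
ΔG < 0, so the forward reaction is spontaneous (proceeds forward).

ΔG = -16.0 kJ/mol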